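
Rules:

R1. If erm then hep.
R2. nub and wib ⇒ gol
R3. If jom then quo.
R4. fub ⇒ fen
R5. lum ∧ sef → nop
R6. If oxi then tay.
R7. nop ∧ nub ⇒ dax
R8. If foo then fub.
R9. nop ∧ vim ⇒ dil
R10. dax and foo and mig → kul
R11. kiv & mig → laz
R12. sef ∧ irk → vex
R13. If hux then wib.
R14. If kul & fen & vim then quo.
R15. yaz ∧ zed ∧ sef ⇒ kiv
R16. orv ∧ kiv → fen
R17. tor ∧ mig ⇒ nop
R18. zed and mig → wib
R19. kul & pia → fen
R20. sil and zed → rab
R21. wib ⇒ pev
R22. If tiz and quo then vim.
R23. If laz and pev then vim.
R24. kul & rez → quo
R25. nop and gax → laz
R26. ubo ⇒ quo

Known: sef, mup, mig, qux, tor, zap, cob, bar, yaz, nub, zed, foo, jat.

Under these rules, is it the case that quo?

fub  (by R8: foo)
kiv  (by R15: yaz, zed, sef)
nop  (by R17: tor, mig)
wib  (by R18: zed, mig)
pev  (by R21: wib)
fen  (by R4: fub)
dax  (by R7: nop, nub)
kul  (by R10: dax, foo, mig)
laz  (by R11: kiv, mig)
vim  (by R23: laz, pev)
quo  (by R14: kul, fen, vim)

Yes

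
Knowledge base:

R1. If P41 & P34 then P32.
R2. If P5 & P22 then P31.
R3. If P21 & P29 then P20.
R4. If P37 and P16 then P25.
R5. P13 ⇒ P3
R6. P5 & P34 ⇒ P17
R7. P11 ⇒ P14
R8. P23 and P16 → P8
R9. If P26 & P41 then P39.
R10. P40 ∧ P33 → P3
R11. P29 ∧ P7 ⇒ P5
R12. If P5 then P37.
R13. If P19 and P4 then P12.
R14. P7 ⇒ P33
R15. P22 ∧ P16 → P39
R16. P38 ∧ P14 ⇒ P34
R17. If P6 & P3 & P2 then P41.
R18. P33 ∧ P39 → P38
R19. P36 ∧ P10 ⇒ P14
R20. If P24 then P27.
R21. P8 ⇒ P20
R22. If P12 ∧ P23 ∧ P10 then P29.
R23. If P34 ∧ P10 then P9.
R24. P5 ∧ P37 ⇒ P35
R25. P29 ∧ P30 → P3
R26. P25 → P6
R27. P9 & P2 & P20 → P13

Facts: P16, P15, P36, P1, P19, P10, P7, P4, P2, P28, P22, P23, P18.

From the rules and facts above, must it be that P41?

P8  (by R8: P23, P16)
P12  (by R13: P19, P4)
P33  (by R14: P7)
P39  (by R15: P22, P16)
P38  (by R18: P33, P39)
P14  (by R19: P36, P10)
P20  (by R21: P8)
P29  (by R22: P12, P23, P10)
P5  (by R11: P29, P7)
P37  (by R12: P5)
P34  (by R16: P38, P14)
P9  (by R23: P34, P10)
P13  (by R27: P9, P2, P20)
P25  (by R4: P37, P16)
P3  (by R5: P13)
P6  (by R26: P25)
P41  (by R17: P6, P3, P2)

Yes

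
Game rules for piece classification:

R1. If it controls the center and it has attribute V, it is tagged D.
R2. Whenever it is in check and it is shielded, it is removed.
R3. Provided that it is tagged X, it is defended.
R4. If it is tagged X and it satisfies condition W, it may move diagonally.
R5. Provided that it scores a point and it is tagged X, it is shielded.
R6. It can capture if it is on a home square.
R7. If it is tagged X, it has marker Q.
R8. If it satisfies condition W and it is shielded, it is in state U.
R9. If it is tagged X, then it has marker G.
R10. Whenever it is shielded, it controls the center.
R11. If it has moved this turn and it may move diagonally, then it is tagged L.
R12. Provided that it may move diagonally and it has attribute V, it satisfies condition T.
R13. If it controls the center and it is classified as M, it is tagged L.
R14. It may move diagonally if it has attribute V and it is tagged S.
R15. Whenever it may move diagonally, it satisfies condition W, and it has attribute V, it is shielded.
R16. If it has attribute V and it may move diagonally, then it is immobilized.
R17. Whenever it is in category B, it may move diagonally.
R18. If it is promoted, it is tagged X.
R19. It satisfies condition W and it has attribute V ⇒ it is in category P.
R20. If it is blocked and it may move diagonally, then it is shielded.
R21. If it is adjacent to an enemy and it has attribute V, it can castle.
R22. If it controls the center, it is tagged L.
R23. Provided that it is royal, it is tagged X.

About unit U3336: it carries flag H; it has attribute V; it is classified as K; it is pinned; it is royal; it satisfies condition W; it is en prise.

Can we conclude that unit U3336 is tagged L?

Yes

By R23 (it is royal): it is tagged X.
By R4 (it is tagged X, it satisfies condition W): it may move diagonally.
By R15 (it may move diagonally, it satisfies condition W, it has attribute V): it is shielded.
By R10 (it is shielded): it controls the center.
By R22 (it controls the center): it is tagged L.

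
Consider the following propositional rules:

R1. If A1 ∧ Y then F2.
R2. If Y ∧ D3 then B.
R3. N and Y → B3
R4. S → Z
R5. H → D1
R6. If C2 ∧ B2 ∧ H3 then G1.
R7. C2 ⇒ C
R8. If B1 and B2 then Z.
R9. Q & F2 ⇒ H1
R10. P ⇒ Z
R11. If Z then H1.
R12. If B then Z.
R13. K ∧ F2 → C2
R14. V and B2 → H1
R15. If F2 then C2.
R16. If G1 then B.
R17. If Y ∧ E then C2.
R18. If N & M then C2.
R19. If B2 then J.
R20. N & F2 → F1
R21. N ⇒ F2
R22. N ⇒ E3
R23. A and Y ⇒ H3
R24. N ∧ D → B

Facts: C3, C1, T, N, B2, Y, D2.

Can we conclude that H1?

No

Forward chaining from the given facts derives: B3, J, F2, E3, C2, F1, C.
Rules concluding H1: R9 needs Q; R11 needs Z; R14 needs V — none of these are established.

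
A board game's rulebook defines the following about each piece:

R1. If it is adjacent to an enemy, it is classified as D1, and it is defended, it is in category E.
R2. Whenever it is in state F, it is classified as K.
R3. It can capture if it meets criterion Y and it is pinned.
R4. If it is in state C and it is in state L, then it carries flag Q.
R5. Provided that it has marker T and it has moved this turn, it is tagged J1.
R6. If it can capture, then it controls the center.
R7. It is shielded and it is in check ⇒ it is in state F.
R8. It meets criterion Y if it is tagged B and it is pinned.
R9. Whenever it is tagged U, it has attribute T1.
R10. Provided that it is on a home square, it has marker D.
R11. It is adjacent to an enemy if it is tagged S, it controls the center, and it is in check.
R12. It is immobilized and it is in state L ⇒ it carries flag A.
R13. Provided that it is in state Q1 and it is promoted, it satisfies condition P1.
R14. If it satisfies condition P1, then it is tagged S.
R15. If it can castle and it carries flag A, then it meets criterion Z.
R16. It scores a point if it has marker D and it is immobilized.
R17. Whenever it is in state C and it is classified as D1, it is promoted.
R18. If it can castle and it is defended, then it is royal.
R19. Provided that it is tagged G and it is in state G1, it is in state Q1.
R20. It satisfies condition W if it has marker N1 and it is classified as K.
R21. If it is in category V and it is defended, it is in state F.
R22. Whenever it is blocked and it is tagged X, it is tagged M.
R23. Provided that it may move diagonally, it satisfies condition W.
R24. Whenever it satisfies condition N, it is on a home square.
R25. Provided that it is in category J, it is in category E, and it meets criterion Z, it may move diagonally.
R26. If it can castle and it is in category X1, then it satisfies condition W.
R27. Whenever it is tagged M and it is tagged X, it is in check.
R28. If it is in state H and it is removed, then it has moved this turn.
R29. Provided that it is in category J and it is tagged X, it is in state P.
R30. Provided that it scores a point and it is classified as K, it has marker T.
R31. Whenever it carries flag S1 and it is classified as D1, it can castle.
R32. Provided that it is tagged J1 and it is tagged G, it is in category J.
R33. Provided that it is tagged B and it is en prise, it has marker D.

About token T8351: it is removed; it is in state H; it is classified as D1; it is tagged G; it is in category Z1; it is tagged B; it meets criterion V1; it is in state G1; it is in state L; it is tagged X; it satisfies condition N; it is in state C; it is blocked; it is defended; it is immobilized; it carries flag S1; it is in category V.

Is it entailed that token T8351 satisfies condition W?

Forward chaining from the given facts derives: carries flag Q, carries flag A, is promoted, is in state Q1, is in state F, is tagged M, is on a home square, is in check, has moved this turn, can castle, is classified as K, has marker D, satisfies condition P1, is tagged S, meets criterion Z, scores a point, is royal, has marker T, is tagged J1, is in category J, is in state P.
Rules concluding "it satisfies condition W": R20 needs "it has marker N1"; R23 needs "it may move diagonally"; R26 needs "it is in category X1" — none of these are established.

No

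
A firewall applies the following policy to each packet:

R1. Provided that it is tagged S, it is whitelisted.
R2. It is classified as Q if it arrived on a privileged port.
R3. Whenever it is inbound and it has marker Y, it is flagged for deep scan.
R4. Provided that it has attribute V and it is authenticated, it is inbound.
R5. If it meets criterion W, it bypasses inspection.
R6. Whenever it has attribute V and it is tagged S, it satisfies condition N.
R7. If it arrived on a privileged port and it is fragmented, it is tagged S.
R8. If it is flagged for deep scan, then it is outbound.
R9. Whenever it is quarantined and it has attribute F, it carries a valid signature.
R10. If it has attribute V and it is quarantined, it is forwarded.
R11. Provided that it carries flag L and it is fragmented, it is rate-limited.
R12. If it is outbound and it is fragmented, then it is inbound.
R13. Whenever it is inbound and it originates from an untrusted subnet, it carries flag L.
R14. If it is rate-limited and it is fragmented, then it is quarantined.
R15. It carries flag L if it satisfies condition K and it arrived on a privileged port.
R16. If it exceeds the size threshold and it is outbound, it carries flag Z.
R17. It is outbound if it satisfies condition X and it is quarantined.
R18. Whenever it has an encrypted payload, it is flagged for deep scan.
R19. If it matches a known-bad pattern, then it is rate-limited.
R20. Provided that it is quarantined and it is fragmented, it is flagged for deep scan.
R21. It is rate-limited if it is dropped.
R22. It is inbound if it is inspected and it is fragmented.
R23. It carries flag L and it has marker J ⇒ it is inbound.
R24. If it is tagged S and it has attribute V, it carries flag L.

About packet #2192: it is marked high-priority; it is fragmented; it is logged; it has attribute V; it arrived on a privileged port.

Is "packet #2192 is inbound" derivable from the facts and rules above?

By R7 (it arrived on a privileged port, it is fragmented): it is tagged S.
By R24 (it is tagged S, it has attribute V): it carries flag L.
By R11 (it carries flag L, it is fragmented): it is rate-limited.
By R14 (it is rate-limited, it is fragmented): it is quarantined.
By R20 (it is quarantined, it is fragmented): it is flagged for deep scan.
By R8 (it is flagged for deep scan): it is outbound.
By R12 (it is outbound, it is fragmented): it is inbound.

Yes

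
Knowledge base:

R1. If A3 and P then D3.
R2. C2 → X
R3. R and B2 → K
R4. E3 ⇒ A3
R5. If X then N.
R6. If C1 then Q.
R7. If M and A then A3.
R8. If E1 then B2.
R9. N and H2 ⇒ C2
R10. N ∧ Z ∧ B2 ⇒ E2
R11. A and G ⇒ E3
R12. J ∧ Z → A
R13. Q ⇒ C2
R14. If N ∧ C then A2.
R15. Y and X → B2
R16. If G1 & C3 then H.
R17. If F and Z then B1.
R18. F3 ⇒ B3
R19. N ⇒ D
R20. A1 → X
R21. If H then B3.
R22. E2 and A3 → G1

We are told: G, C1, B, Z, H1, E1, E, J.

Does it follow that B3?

Forward chaining from the given facts derives: Q, B2, A, C2, X, N, E2, E3, D, A3, G1.
Rules concluding B3: R18 needs F3; R21 needs H — none of these are established.

No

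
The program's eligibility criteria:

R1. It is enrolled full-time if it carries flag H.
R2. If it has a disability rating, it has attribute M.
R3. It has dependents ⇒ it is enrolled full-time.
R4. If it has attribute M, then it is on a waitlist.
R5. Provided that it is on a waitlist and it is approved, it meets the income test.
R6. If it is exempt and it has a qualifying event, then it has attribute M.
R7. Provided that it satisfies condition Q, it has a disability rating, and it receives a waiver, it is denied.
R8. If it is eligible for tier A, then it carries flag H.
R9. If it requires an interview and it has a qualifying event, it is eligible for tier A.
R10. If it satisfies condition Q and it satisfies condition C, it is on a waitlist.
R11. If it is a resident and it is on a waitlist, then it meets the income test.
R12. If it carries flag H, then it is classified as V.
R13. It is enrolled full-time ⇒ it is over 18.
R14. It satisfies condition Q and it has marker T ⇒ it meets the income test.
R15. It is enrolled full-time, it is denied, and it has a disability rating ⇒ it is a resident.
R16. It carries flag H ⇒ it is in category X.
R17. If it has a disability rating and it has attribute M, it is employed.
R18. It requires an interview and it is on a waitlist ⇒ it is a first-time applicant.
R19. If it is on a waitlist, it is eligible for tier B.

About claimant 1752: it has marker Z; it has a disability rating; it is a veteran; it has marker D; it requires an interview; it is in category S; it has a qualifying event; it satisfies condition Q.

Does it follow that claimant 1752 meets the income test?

No

Forward chaining from the given facts derives: has attribute M, is on a waitlist, is eligible for tier A, is employed, is a first-time applicant, is eligible for tier B, carries flag H, is classified as V, is in category X, is enrolled full-time, is over 18.
Rules concluding "it meets the income test": R5 needs "it is approved"; R11 needs "it is a resident"; R14 needs "it has marker T" — none of these are established.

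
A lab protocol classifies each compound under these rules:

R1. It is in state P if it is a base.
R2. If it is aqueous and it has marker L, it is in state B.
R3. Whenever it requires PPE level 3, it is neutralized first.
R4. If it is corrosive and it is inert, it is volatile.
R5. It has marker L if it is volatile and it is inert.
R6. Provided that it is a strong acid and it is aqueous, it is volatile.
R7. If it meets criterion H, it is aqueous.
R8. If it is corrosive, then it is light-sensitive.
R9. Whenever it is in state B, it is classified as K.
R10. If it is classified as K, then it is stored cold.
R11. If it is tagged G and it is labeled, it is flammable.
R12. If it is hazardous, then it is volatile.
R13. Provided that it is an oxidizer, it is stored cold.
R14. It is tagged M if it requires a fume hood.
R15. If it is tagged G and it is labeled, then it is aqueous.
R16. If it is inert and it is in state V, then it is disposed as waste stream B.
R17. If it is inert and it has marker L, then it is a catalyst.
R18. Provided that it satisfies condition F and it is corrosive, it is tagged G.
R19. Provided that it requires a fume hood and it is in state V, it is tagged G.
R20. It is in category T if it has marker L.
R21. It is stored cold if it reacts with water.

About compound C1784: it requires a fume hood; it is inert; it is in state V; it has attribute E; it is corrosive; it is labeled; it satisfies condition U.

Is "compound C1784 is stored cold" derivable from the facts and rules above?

Yes

By R4 (it is corrosive, it is inert): it is volatile.
By R5 (it is volatile, it is inert): it has marker L.
By R19 (it requires a fume hood, it is in state V): it is tagged G.
By R15 (it is tagged G, it is labeled): it is aqueous.
By R2 (it is aqueous, it has marker L): it is in state B.
By R9 (it is in state B): it is classified as K.
By R10 (it is classified as K): it is stored cold.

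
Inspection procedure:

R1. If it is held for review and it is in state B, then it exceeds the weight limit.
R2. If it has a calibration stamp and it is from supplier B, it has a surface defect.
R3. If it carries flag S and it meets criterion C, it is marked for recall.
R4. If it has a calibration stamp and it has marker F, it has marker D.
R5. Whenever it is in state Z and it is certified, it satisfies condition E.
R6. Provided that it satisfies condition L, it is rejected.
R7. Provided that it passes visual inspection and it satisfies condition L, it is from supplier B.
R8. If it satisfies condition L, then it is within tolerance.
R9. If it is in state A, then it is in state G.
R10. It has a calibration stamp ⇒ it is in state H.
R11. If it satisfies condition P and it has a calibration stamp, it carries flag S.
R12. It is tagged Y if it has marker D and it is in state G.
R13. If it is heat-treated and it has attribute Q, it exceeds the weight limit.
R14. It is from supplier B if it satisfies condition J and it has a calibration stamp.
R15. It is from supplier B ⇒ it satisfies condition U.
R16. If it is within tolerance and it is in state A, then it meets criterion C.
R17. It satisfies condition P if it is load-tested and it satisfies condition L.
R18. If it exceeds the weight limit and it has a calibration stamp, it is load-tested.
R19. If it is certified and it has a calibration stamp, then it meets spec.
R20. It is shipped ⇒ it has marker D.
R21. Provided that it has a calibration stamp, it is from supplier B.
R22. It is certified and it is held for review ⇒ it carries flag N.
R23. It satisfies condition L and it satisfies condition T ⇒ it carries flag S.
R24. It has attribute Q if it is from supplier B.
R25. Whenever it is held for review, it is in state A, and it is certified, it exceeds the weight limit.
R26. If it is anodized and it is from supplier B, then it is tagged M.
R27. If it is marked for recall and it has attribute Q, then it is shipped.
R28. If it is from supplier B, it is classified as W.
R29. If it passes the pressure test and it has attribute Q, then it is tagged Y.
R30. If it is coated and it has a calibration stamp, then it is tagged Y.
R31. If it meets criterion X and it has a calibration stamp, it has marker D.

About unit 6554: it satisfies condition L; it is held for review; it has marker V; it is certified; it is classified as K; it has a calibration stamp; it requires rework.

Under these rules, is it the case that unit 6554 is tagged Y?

Forward chaining from the given facts derives: is rejected, is within tolerance, is in state H, meets spec, is from supplier B, carries flag N, has attribute Q, is classified as W, has a surface defect, satisfies condition U.
Rules concluding "it is tagged Y": R12 needs "it has marker D"; R29 needs "it passes the pressure test"; R30 needs "it is coated" — none of these are established.

No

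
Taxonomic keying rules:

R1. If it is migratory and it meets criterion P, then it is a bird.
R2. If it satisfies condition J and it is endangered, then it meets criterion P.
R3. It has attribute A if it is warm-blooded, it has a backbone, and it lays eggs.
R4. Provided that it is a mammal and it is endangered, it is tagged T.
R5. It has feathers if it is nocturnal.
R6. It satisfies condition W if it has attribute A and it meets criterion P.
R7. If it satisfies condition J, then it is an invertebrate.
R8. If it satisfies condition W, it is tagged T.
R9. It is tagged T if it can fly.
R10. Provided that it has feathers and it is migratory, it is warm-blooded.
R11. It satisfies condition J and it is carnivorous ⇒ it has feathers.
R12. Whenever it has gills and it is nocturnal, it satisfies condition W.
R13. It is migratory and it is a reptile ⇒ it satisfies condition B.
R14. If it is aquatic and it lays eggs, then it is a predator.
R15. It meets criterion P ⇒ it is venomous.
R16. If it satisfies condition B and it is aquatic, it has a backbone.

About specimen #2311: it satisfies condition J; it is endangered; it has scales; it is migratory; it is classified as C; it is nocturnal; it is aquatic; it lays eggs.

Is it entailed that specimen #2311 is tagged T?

No

Forward chaining from the given facts derives: meets criterion P, has feathers, is an invertebrate, is warm-blooded, is a predator, is venomous, is a bird.
Rules concluding "it is tagged T": R4 needs "it is a mammal"; R8 needs "it satisfies condition W"; R9 needs "it can fly" — none of these are established.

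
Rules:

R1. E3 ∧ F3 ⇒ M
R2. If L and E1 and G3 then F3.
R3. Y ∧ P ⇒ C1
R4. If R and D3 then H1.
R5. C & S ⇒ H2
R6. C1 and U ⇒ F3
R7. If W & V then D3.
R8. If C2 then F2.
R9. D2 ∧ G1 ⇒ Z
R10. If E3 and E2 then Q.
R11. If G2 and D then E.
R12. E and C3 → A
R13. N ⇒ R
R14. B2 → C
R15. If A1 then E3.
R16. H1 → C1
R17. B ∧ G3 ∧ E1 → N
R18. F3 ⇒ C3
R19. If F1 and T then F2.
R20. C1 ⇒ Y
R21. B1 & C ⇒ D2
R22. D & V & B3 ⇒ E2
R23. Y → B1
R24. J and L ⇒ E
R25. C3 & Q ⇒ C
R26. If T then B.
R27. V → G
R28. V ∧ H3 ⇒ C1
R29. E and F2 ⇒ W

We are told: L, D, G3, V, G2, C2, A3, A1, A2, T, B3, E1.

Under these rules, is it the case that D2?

Yes

F3  (by R2: L, E1, G3)
F2  (by R8: C2)
E  (by R11: G2, D)
E3  (by R15: A1)
C3  (by R18: F3)
E2  (by R22: D, V, B3)
B  (by R26: T)
W  (by R29: E, F2)
D3  (by R7: W, V)
Q  (by R10: E3, E2)
N  (by R17: B, G3, E1)
C  (by R25: C3, Q)
R  (by R13: N)
H1  (by R4: R, D3)
C1  (by R16: H1)
Y  (by R20: C1)
B1  (by R23: Y)
D2  (by R21: B1, C)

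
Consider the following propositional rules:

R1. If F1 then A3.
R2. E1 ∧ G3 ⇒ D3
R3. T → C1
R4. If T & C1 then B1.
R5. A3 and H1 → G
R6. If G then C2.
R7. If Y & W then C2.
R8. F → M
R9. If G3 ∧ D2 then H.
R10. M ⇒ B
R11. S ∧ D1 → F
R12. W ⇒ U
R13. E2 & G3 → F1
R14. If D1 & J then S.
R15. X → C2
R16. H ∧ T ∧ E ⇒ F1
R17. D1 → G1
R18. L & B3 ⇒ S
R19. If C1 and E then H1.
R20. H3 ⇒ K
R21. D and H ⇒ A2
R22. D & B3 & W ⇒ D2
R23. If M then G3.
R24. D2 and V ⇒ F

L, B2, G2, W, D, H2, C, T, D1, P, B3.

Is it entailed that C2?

No

Forward chaining from the given facts derives: C1, B1, U, G1, S, D2, F, M, B, G3, H, A2.
Rules concluding C2: R6 needs G; R7 needs Y; R15 needs X — none of these are established.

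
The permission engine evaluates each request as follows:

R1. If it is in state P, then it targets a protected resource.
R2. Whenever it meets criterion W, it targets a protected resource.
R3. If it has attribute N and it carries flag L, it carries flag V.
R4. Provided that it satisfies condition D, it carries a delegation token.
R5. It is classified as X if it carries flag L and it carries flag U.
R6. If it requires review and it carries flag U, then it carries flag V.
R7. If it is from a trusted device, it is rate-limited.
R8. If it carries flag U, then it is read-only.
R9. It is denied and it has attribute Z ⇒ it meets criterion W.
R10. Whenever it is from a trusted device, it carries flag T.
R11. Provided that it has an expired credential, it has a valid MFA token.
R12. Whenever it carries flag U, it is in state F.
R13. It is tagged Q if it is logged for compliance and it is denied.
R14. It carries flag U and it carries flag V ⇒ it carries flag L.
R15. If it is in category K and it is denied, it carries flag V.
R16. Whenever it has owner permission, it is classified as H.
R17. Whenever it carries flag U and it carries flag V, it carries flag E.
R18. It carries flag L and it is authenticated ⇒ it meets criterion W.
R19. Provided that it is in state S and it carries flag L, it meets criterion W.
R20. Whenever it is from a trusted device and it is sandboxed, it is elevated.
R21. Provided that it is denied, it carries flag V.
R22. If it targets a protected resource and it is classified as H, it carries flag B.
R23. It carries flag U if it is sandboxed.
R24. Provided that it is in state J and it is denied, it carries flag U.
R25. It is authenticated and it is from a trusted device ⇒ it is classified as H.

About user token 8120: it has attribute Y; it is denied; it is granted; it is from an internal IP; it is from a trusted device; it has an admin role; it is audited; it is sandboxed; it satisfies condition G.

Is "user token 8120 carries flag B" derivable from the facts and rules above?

No

Forward chaining from the given facts derives: is rate-limited, carries flag T, is elevated, carries flag V, carries flag U, is read-only, is in state F, carries flag L, carries flag E, is classified as X.
The only rule concluding "it carries flag B" is R22, which needs "it targets a protected resource"; that is never established.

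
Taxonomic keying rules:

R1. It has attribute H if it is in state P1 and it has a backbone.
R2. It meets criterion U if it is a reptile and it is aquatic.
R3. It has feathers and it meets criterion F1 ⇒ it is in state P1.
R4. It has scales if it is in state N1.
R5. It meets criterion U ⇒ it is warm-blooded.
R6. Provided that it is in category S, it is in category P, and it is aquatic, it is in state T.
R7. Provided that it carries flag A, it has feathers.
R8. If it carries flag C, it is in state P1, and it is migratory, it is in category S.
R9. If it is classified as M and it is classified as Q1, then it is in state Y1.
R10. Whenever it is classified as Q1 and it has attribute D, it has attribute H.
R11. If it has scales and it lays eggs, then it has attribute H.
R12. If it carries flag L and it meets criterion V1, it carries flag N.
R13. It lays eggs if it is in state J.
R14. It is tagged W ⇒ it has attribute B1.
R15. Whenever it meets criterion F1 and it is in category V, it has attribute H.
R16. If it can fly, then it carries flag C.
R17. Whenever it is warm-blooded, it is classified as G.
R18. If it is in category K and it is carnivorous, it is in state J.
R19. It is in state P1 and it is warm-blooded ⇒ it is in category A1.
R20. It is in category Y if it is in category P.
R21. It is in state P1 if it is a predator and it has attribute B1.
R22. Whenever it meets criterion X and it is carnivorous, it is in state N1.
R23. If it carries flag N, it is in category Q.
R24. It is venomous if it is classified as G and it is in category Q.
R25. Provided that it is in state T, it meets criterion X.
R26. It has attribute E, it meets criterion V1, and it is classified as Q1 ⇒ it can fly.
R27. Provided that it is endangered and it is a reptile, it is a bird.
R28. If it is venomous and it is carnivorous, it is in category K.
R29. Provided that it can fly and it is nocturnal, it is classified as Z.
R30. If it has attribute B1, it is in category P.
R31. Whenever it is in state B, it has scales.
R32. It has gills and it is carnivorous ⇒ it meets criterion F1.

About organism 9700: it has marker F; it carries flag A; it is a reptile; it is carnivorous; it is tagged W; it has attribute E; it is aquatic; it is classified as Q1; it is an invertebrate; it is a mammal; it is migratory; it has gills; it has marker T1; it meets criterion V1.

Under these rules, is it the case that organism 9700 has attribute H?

Forward chaining from the given facts derives: meets criterion U, is warm-blooded, has feathers, has attribute B1, is classified as G, can fly, is in category P, meets criterion F1, is in state P1, carries flag C, is in category A1, is in category Y, is in category S, is in state T, meets criterion X, is in state N1, has scales.
Rules concluding "it has attribute H": R1 needs "it has a backbone"; R10 needs "it has attribute D"; R11 needs "it lays eggs"; R15 needs "it is in category V" — none of these are established.

No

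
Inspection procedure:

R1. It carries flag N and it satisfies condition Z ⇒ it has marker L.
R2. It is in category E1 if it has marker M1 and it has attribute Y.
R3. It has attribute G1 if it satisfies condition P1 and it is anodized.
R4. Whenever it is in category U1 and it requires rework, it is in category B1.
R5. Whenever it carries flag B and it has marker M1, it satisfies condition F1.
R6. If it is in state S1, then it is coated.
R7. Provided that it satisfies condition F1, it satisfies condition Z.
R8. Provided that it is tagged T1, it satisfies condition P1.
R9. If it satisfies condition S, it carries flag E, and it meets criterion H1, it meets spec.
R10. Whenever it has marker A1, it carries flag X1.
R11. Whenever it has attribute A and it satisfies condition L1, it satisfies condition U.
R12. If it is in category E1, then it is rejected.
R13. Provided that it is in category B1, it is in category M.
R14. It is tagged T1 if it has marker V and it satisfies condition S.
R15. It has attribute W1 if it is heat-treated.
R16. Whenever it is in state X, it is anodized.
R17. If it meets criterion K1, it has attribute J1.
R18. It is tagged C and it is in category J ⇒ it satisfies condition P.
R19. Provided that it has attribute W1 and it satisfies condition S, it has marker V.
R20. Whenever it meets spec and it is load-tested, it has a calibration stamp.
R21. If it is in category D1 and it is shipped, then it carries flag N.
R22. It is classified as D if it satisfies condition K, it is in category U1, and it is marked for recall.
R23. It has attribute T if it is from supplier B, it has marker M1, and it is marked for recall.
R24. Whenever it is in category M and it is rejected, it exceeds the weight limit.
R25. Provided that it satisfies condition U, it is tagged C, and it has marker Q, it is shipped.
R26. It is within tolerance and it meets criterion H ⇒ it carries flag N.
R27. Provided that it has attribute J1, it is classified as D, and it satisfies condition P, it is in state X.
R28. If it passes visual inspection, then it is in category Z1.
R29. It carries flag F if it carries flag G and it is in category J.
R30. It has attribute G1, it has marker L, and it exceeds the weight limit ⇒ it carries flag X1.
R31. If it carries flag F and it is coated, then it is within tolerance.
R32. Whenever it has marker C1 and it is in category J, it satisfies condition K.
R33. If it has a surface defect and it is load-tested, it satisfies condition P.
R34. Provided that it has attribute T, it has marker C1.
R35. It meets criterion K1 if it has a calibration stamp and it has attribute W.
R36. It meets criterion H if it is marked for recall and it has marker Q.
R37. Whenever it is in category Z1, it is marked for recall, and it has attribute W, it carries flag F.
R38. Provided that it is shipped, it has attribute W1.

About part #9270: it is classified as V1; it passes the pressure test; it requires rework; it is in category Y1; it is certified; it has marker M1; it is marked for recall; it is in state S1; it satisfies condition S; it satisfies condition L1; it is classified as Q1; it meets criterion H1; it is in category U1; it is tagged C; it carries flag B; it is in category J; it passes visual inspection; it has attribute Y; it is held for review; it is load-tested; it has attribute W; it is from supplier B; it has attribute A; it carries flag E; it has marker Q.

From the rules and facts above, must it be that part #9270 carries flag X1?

By R2 (it has marker M1, it has attribute Y): it is in category E1.
By R4 (it is in category U1, it requires rework): it is in category B1.
By R5 (it carries flag B, it has marker M1): it satisfies condition F1.
By R6 (it is in state S1): it is coated.
By R7 (it satisfies condition F1): it satisfies condition Z.
By R9 (it satisfies condition S, it carries flag E, it meets criterion H1): it meets spec.
By R11 (it has attribute A, it satisfies condition L1): it satisfies condition U.
By R12 (it is in category E1): it is rejected.
By R13 (it is in category B1): it is in category M.
By R18 (it is tagged C, it is in category J): it satisfies condition P.
By R20 (it meets spec, it is load-tested): it has a calibration stamp.
By R23 (it is from supplier B, it has marker M1, it is marked for recall): it has attribute T.
By R24 (it is in category M, it is rejected): it exceeds the weight limit.
By R25 (it satisfies condition U, it is tagged C, it has marker Q): it is shipped.
By R28 (it passes visual inspection): it is in category Z1.
By R34 (it has attribute T): it has marker C1.
By R35 (it has a calibration stamp, it has attribute W): it meets criterion K1.
By R36 (it is marked for recall, it has marker Q): it meets criterion H.
By R37 (it is in category Z1, it is marked for recall, it has attribute W): it carries flag F.
By R38 (it is shipped): it has attribute W1.
By R17 (it meets criterion K1): it has attribute J1.
By R19 (it has attribute W1, it satisfies condition S): it has marker V.
By R31 (it carries flag F, it is coated): it is within tolerance.
By R32 (it has marker C1, it is in category J): it satisfies condition K.
By R14 (it has marker V, it satisfies condition S): it is tagged T1.
By R22 (it satisfies condition K, it is in category U1, it is marked for recall): it is classified as D.
By R26 (it is within tolerance, it meets criterion H): it carries flag N.
By R27 (it has attribute J1, it is classified as D, it satisfies condition P): it is in state X.
By R1 (it carries flag N, it satisfies condition Z): it has marker L.
By R8 (it is tagged T1): it satisfies condition P1.
By R16 (it is in state X): it is anodized.
By R3 (it satisfies condition P1, it is anodized): it has attribute G1.
By R30 (it has attribute G1, it has marker L, it exceeds the weight limit): it carries flag X1.

Yes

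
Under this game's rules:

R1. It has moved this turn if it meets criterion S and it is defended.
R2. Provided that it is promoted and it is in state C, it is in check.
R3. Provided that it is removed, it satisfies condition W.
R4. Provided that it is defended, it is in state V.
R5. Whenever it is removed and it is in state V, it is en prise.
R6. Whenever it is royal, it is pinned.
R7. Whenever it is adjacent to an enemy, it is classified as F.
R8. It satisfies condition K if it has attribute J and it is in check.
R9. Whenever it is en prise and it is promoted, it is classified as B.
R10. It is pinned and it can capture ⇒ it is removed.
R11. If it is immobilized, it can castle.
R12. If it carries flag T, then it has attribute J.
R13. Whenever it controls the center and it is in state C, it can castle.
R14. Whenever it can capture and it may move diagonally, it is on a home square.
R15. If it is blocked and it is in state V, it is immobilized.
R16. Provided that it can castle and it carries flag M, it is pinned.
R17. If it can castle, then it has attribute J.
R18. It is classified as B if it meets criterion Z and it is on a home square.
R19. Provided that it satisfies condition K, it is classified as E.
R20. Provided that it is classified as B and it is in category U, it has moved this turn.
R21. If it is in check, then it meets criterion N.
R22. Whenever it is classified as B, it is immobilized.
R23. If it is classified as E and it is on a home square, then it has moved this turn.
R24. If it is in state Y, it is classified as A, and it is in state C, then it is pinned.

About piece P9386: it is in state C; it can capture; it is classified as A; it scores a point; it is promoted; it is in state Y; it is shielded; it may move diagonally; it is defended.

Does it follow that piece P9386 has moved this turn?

By R2 (it is promoted, it is in state C): it is in check.
By R4 (it is defended): it is in state V.
By R14 (it can capture, it may move diagonally): it is on a home square.
By R24 (it is in state Y, it is classified as A, it is in state C): it is pinned.
By R10 (it is pinned, it can capture): it is removed.
By R5 (it is removed, it is in state V): it is en prise.
By R9 (it is en prise, it is promoted): it is classified as B.
By R22 (it is classified as B): it is immobilized.
By R11 (it is immobilized): it can castle.
By R17 (it can castle): it has attribute J.
By R8 (it has attribute J, it is in check): it satisfies condition K.
By R19 (it satisfies condition K): it is classified as E.
By R23 (it is classified as E, it is on a home square): it has moved this turn.

Yes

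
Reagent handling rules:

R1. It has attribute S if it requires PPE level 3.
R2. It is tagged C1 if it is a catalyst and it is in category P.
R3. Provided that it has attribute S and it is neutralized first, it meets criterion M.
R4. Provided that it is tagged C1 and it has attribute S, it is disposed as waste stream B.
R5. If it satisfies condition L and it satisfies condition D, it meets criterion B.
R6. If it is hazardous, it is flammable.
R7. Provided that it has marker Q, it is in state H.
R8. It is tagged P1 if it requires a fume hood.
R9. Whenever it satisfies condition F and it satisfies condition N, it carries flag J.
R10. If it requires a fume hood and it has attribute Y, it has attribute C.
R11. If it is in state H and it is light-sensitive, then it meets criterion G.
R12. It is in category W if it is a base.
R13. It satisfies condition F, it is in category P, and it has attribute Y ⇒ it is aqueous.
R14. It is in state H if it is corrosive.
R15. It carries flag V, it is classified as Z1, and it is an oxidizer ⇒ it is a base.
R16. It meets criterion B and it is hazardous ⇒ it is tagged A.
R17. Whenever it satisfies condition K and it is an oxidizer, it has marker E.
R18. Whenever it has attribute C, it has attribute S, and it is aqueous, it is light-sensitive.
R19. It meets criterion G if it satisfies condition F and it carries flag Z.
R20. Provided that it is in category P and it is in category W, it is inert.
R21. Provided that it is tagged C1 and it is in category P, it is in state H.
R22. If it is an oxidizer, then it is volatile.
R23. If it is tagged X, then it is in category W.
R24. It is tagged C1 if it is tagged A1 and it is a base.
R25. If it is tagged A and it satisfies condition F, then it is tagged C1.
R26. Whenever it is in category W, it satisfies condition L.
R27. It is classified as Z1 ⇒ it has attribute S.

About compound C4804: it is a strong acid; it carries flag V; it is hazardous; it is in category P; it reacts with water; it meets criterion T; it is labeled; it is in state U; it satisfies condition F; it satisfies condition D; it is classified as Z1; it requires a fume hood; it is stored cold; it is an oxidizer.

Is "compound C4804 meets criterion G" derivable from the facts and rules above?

No

Forward chaining from the given facts derives: is flammable, is tagged P1, is a base, is volatile, has attribute S, is in category W, is inert, satisfies condition L, meets criterion B, is tagged A, is tagged C1, is disposed as waste stream B, is in state H.
Rules concluding "it meets criterion G": R11 needs "it is light-sensitive"; R19 needs "it carries flag Z" — none of these are established.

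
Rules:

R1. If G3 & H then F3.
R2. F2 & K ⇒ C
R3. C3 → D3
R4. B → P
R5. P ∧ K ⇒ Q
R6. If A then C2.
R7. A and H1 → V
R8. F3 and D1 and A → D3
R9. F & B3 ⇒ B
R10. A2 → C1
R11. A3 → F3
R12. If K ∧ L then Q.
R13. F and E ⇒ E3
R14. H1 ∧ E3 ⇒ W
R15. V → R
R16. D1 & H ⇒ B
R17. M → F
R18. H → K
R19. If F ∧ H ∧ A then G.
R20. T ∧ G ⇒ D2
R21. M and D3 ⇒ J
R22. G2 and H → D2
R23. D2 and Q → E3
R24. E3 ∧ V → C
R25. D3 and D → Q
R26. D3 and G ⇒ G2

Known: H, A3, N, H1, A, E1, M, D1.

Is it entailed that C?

Yes

V  (by R7: A, H1)
F3  (by R11: A3)
B  (by R16: D1, H)
F  (by R17: M)
K  (by R18: H)
G  (by R19: F, H, A)
P  (by R4: B)
Q  (by R5: P, K)
D3  (by R8: F3, D1, A)
G2  (by R26: D3, G)
D2  (by R22: G2, H)
E3  (by R23: D2, Q)
C  (by R24: E3, V)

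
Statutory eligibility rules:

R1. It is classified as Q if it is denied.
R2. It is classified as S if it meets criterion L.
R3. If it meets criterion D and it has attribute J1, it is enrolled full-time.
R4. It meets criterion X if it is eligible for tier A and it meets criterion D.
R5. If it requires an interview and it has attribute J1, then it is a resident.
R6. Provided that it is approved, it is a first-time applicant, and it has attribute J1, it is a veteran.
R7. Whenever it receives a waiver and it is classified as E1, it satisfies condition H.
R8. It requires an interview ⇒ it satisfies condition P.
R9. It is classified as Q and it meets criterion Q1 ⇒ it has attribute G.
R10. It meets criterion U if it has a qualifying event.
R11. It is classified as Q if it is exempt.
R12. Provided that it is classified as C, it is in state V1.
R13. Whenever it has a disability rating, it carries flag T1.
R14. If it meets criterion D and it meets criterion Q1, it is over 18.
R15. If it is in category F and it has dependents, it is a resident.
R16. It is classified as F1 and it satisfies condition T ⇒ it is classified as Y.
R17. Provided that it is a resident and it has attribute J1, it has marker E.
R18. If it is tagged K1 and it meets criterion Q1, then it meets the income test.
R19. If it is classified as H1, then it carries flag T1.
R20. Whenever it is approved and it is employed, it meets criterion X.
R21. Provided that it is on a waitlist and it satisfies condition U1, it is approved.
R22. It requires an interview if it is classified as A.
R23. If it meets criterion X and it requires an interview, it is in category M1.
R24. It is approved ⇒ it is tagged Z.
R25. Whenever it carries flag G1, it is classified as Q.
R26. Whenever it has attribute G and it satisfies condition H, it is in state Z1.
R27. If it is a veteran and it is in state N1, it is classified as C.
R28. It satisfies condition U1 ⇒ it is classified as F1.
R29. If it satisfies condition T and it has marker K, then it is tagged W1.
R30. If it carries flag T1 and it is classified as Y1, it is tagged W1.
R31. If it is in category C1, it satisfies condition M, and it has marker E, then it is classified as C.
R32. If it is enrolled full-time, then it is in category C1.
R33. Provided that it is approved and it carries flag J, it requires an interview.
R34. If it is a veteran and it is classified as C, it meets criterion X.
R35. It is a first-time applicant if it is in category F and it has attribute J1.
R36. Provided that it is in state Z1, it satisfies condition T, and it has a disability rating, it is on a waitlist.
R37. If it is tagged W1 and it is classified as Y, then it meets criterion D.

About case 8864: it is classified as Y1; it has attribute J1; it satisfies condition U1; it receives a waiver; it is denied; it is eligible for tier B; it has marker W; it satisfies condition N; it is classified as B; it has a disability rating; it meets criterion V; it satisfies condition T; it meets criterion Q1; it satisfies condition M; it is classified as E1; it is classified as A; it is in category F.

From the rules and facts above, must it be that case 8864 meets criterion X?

By R1 (it is denied): it is classified as Q.
By R7 (it receives a waiver, it is classified as E1): it satisfies condition H.
By R9 (it is classified as Q, it meets criterion Q1): it has attribute G.
By R13 (it has a disability rating): it carries flag T1.
By R22 (it is classified as A): it requires an interview.
By R26 (it has attribute G, it satisfies condition H): it is in state Z1.
By R28 (it satisfies condition U1): it is classified as F1.
By R30 (it carries flag T1, it is classified as Y1): it is tagged W1.
By R35 (it is in category F, it has attribute J1): it is a first-time applicant.
By R36 (it is in state Z1, it satisfies condition T, it has a disability rating): it is on a waitlist.
By R5 (it requires an interview, it has attribute J1): it is a resident.
By R16 (it is classified as F1, it satisfies condition T): it is classified as Y.
By R17 (it is a resident, it has attribute J1): it has marker E.
By R21 (it is on a waitlist, it satisfies condition U1): it is approved.
By R37 (it is tagged W1, it is classified as Y): it meets criterion D.
By R3 (it meets criterion D, it has attribute J1): it is enrolled full-time.
By R6 (it is approved, it is a first-time applicant, it has attribute J1): it is a veteran.
By R32 (it is enrolled full-time): it is in category C1.
By R31 (it is in category C1, it satisfies condition M, it has marker E): it is classified as C.
By R34 (it is a veteran, it is classified as C): it meets criterion X.

Yes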